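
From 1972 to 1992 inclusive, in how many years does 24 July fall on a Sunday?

3

Track 24 July's weekday year by year (advancing +1, or +2 across a Feb 29):
  1972: Mon  1973: Tue (+1)  1974: Wed (+1)  1975: Thu (+1)  1976: Sat (+2)
  1977: Sun (+1) ✓  1978: Mon (+1)  1979: Tue (+1)  1980: Thu (+2)  1981: Fri (+1)
  1982: Sat (+1)  1983: Sun (+1) ✓  1984: Tue (+2)  1985: Wed (+1)  1986: Thu (+1)
  1987: Fri (+1)  1988: Sun (+2) ✓  1989: Mon (+1)  1990: Tue (+1)  1991: Wed (+1)
  1992: Fri (+2)
Sunday years: 1977, 1983, 1988 — 3 in total.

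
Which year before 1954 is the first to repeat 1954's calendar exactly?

1943

Two years share a calendar iff Jan 1 falls on the same weekday and both are leap or both are common. 1954: Jan 1 is Friday, common year.
1953: Jan 1 Thursday, common
1952: Jan 1 Tuesday, leap
1951: Jan 1 Monday, common
1950: Jan 1 Sunday, common
1949: Jan 1 Saturday, common
1948: Jan 1 Thursday, leap
1947: Jan 1 Wednesday, common
1946: Jan 1 Tuesday, common
1945: Jan 1 Monday, common
1944: Jan 1 Saturday, leap
1943: Jan 1 Friday, common
1943 matches on both conditions.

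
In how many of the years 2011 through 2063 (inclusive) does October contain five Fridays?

October has 31 days; it has five Fridays when Friday falls among the first (month-length − 28) days — i.e. when October 1 is one of Friday/Thursday/Wednesday.
October 1 by year: 2011:Sat 2012:Mon 2013:Tue 2014:Wed✓ 2015:Thu✓ 2016:Sat 2017:Sun 2018:Mon 2019:Tue 2020:Thu✓ 2021:Fri✓ 2022:Sat 2023:Sun 2024:Tue 2025:Wed✓ …(23 more)… 2049:Fri✓ 2050:Sat 2051:Sun 2052:Tue 2053:Wed✓ 2054:Thu✓ 2055:Fri✓ 2056:Sun 2057:Mon 2058:Tue 2059:Wed✓ 2060:Fri✓ 2061:Sat 2062:Sun 2063:Mon
Years with five Fridays: 2014, 2015, 2020, 2021, 2025, 2026, 2027, 2031, 2032, 2036, 2037, 2038, 2042, 2043, 2048, 2049, 2053, 2054, 2055, 2059, 2060 → 21.

21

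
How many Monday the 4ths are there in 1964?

1

Check the 4th of each month of 1964: Jan 4: Sat, Feb 4: Tue, Mar 4: Wed, Apr 4: Sat, May 4: Mon, Jun 4: Thu, Jul 4: Sat, Aug 4: Tue, Sep 4: Fri, Oct 4: Sun, Nov 4: Wed, Dec 4: Fri.
Monday occurs in May — 1 month.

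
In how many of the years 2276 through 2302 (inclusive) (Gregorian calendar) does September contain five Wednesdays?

September has 30 days; it has five Wednesdays when Wednesday falls among the first (month-length − 28) days — i.e. when September 1 is one of Wednesday/Tuesday.
September 1 by year: 2276:Fri 2277:Sat 2278:Sun 2279:Mon 2280:Wed✓ 2281:Thu 2282:Fri 2283:Sat 2284:Mon 2285:Tue✓ 2286:Wed✓ 2287:Thu 2288:Sat 2289:Sun 2290:Mon 2291:Tue✓ 2292:Thu 2293:Fri 2294:Sat 2295:Sun 2296:Tue✓ 2297:Wed✓ 2298:Thu 2299:Fri 2300:Sat 2301:Sun 2302:Mon
Years with five Wednesdays: 2280, 2285, 2286, 2291, 2296, 2297 → 6.

6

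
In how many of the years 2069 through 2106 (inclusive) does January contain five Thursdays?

January has 31 days; it has five Thursdays when Thursday falls among the first (month-length − 28) days — i.e. when January 1 is one of Thursday/Wednesday/Tuesday.
January 1 by year: 2069:Tue✓ 2070:Wed✓ 2071:Thu✓ 2072:Fri 2073:Sun 2074:Mon 2075:Tue✓ 2076:Wed✓ 2077:Fri 2078:Sat 2079:Sun 2080:Mon 2081:Wed✓ 2082:Thu✓ 2083:Fri …(8 more)… 2092:Tue✓ 2093:Thu✓ 2094:Fri 2095:Sat 2096:Sun 2097:Tue✓ 2098:Wed✓ 2099:Thu✓ 2100:Fri 2101:Sat 2102:Sun 2103:Mon 2104:Tue✓ 2105:Thu✓ 2106:Fri
Years with five Thursdays: 2069, 2070, 2071, 2075, 2076, 2081, 2082, 2086, 2087, 2088, 2092, 2093, 2097, 2098, 2099, 2104, 2105 → 17.

17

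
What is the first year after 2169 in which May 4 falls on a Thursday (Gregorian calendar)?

2175

From one year to the next, a fixed date's weekday advances by 1, or by 2 when a Feb 29 lies between the two dates.
2169: May 4 is Thursday.
2170: Friday (+1)
2171: Saturday (+1)
2172: Monday (+2)
2173: Tuesday (+1)
2174: Wednesday (+1)
2175: Thursday (+1)
May 4 falls on a Thursday in 2175.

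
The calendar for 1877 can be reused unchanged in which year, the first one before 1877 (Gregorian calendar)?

1866

Two years share a calendar iff Jan 1 falls on the same weekday and both are leap or both are common. 1877: Jan 1 is Monday, common year.
1876: Jan 1 Saturday, leap
1875: Jan 1 Friday, common
1874: Jan 1 Thursday, common
1873: Jan 1 Wednesday, common
1872: Jan 1 Monday, leap
1871: Jan 1 Sunday, common
1870: Jan 1 Saturday, common
1869: Jan 1 Friday, common
1868: Jan 1 Wednesday, leap
1867: Jan 1 Tuesday, common
1866: Jan 1 Monday, common
1866 matches on both conditions.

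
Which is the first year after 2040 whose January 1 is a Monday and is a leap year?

Jan 1 advances by 2 weekdays after a leap year and by 1 after a common year.
2040: Jan 1 is Sunday (leap).
2041: Tuesday
2042: Wednesday
2043: Thursday
2044: Friday (leap)
2045: Sunday
2046: Monday
2047: Tuesday
2048: Wednesday (leap)
2049: Friday
2050: Saturday
2051: Sunday
2052: Monday (leap)
2052 begins on a Monday and is a leap year.

2052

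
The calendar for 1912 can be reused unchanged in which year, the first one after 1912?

1940

Two years share a calendar iff Jan 1 falls on the same weekday and both are leap or both are common. 1912: Jan 1 is Monday, leap year.
1913: Jan 1 Wednesday, common
1914: Jan 1 Thursday, common
1915: Jan 1 Friday, common
1916: Jan 1 Saturday, leap
1917: Jan 1 Monday, common
1918: Jan 1 Tuesday, common
1919: Jan 1 Wednesday, common
1920: Jan 1 Thursday, leap
1921: Jan 1 Saturday, common
1922: Jan 1 Sunday, common
1923: Jan 1 Monday, common
1924: Jan 1 Tuesday, leap
1925: Jan 1 Thursday, common
1926: Jan 1 Friday, common
1927: Jan 1 Saturday, common
1928: Jan 1 Sunday, leap
1929: Jan 1 Tuesday, common
1930: Jan 1 Wednesday, common
1931: Jan 1 Thursday, common
1932: Jan 1 Friday, leap
1933: Jan 1 Sunday, common
1934: Jan 1 Monday, common
1935: Jan 1 Tuesday, common
1936: Jan 1 Wednesday, leap
1937: Jan 1 Friday, common
1938: Jan 1 Saturday, common
1939: Jan 1 Sunday, common
1940: Jan 1 Monday, leap
1940 matches on both conditions.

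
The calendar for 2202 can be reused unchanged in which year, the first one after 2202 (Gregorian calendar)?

2213

Two years share a calendar iff Jan 1 falls on the same weekday and both are leap or both are common. 2202: Jan 1 is Friday, common year.
2203: Jan 1 Saturday, common
2204: Jan 1 Sunday, leap
2205: Jan 1 Tuesday, common
2206: Jan 1 Wednesday, common
2207: Jan 1 Thursday, common
2208: Jan 1 Friday, leap
2209: Jan 1 Sunday, common
2210: Jan 1 Monday, common
2211: Jan 1 Tuesday, common
2212: Jan 1 Wednesday, leap
2213: Jan 1 Friday, common
2213 matches on both conditions.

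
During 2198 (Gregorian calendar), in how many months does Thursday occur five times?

4

A month of length L has five Thursdays iff its first Thursday is on day ≤ L−28 (so day 1–3 in a 31-day month, 1–2 in a 30-day month, day 1 in a leap February).
Checking each month of 2198: Jan starts Mon (31d); Feb starts Thu (28d); Mar starts Thu (31d) ✓; Apr starts Sun (30d); May starts Tue (31d) ✓; Jun starts Fri (30d); Jul starts Sun (31d); Aug starts Wed (31d) ✓; Sep starts Sat (30d); Oct starts Mon (31d); Nov starts Thu (30d) ✓; Dec starts Sat (31d).
Five-Thursday months: March, May, August, November → 4.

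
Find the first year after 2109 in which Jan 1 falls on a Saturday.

Jan 1 advances by 2 weekdays after a leap year and by 1 after a common year.
2109: Jan 1 is Tuesday.
2110: Wednesday
2111: Thursday
2112: Friday (leap)
2113: Sunday
2114: Monday
2115: Tuesday
2116: Wednesday (leap)
2117: Friday
2118: Saturday
2118 begins on a Saturday

2118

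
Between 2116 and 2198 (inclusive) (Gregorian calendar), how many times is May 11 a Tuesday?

Track May 11's weekday year by year (advancing +1, or +2 across a Feb 29):
  2116: Mon  2117: Tue (+1) ✓  2118: Wed (+1)  2119: Thu (+1)  2120: Sat (+2)
  2121: Sun (+1)  2122: Mon (+1)  2123: Tue (+1) ✓  2124: Thu (+2)  2125: Fri (+1)
  2126: Sat (+1)  2127: Sun (+1)  2128: Tue (+2) ✓  2129: Wed (+1)  … (55 more years) …
  2185: Wed (+1)  2186: Thu (+1)  2187: Fri (+1)  2188: Sun (+2)  2189: Mon (+1)
  2190: Tue (+1) ✓  2191: Wed (+1)  2192: Fri (+2)  2193: Sat (+1)  2194: Sun (+1)
  2195: Mon (+1)  2196: Wed (+2)  2197: Thu (+1)  2198: Fri (+1)
Tuesday years: 2117, 2123, 2128, 2134, 2145, 2151, 2156, 2162, 2173, 2179, 2184, 2190 — 12 in total.

12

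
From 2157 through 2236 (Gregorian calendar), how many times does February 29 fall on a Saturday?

Leap years in 2157–2236: 19 of them.
Feb 29 weekday advances by 5 (mod 7) from one leap year to the next four years later (or differs when a century non-leap intervenes).
Leap-day weekdays: 2160:Fri 2164:Wed 2168:Mon 2172:Sat✓ 2176:Thu 2180:Tue 2184:Sun 2188:Fri 2192:Wed 2196:Mon 2204:Wed 2208:Mon 2212:Sat✓ 2216:Thu 2220:Tue 2224:Sun 2228:Fri 2232:Wed 2236:Mon
Saturday: 2172, 2212 → 2.

2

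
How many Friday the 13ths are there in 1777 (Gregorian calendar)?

Check the 13th of each month of 1777: Jan 13: Mon, Feb 13: Thu, Mar 13: Thu, Apr 13: Sun, May 13: Tue, Jun 13: Fri, Jul 13: Sun, Aug 13: Wed, Sep 13: Sat, Oct 13: Mon, Nov 13: Thu, Dec 13: Sat.
Friday occurs in June — 1 month.

1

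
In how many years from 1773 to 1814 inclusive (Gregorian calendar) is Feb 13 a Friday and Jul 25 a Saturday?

5

Check each year's weekday for Feb 13 and Jul 25:
  1773: Sat/Sun  1774: Sun/Mon  1775: Mon/Tue  1776: Tue/Thu  1777: Thu/Fri  1778: Fri/Sat ✓  1779: Sat/Sun  1780: Sun/Tue  1781: Tue/Wed  1782: Wed/Thu  1783: Thu/Fri  1784: Fri/Sun  1785: Sun/Mon  1786: Mon/Tue  …(14 more)…  1801: Fri/Sat ✓  1802: Sat/Sun  1803: Sun/Mon  1804: Mon/Wed  1805: Wed/Thu  1806: Thu/Fri  1807: Fri/Sat ✓  1808: Sat/Mon  1809: Mon/Tue  1810: Tue/Wed  1811: Wed/Thu  1812: Thu/Sat  1813: Sat/Sun  1814: Sun/Mon
Both conditions hold in: 1778, 1789, 1795, 1801, 1807 — 5.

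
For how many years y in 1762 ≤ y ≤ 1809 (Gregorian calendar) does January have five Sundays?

22

January has 31 days; it has five Sundays when Sunday falls among the first (month-length − 28) days — i.e. when January 1 is one of Sunday/Saturday/Friday.
January 1 by year: 1762:Fri✓ 1763:Sat✓ 1764:Sun✓ 1765:Tue 1766:Wed 1767:Thu 1768:Fri✓ 1769:Sun✓ 1770:Mon 1771:Tue 1772:Wed 1773:Fri✓ 1774:Sat✓ 1775:Sun✓ 1776:Mon …(18 more)… 1795:Thu 1796:Fri✓ 1797:Sun✓ 1798:Mon 1799:Tue 1800:Wed 1801:Thu 1802:Fri✓ 1803:Sat✓ 1804:Sun✓ 1805:Tue 1806:Wed 1807:Thu 1808:Fri✓ 1809:Sun✓
Years with five Sundays: 1762, 1763, 1764, 1768, 1769, 1773, 1774, 1775, 1779, 1780, 1785, 1786, 1790, 1791, 1792, 1796, 1797, 1802, 1803, 1804, 1808, 1809 → 22.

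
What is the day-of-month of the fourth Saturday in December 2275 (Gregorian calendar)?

December 1, 2275 is a Wednesday, so the first Saturday is the 4th.
The fourth Saturday is 4 + 21 = 25.

25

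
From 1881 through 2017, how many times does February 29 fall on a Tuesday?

4

Leap years in 1881–2017: 33 of them.
Feb 29 weekday advances by 5 (mod 7) from one leap year to the next four years later (or differs when a century non-leap intervenes).
Leap-day weekdays: 1884:Fri 1888:Wed 1892:Mon 1896:Sat 1904:Mon 1908:Sat 1912:Thu 1916:Tue✓ 1920:Sun 1924:Fri 1928:Wed 1932:Mon 1936:Sat …(7 more)… 1968:Thu 1972:Tue✓ 1976:Sun 1980:Fri 1984:Wed 1988:Mon 1992:Sat 1996:Thu 2000:Tue✓ 2004:Sun 2008:Fri 2012:Wed 2016:Mon
Tuesday: 1916, 1944, 1972, 2000 → 4.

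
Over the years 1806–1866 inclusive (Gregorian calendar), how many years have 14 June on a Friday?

Track 14 June's weekday year by year (advancing +1, or +2 across a Feb 29):
  1806: Sat  1807: Sun (+1)  1808: Tue (+2)  1809: Wed (+1)  1810: Thu (+1)
  1811: Fri (+1) ✓  1812: Sun (+2)  1813: Mon (+1)  1814: Tue (+1)  1815: Wed (+1)
  1816: Fri (+2) ✓  1817: Sat (+1)  1818: Sun (+1)  1819: Mon (+1)  … (33 more years) …
  1853: Tue (+1)  1854: Wed (+1)  1855: Thu (+1)  1856: Sat (+2)  1857: Sun (+1)
  1858: Mon (+1)  1859: Tue (+1)  1860: Thu (+2)  1861: Fri (+1) ✓  1862: Sat (+1)
  1863: Sun (+1)  1864: Tue (+2)  1865: Wed (+1)  1866: Thu (+1)
Friday years: 1811, 1816, 1822, 1833, 1839, 1844, 1850, 1861 — 8 in total.

8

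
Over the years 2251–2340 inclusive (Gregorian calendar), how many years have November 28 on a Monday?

14

Track November 28's weekday year by year (advancing +1, or +2 across a Feb 29):
  2251: Fri  2252: Sun (+2)  2253: Mon (+1) ✓  2254: Tue (+1)  2255: Wed (+1)
  2256: Fri (+2)  2257: Sat (+1)  2258: Sun (+1)  2259: Mon (+1) ✓  2260: Wed (+2)
  2261: Thu (+1)  2262: Fri (+1)  2263: Sat (+1)  2264: Mon (+2) ✓  … (62 more years) …
  2327: Mon (+1) ✓  2328: Wed (+2)  2329: Thu (+1)  2330: Fri (+1)  2331: Sat (+1)
  2332: Mon (+2) ✓  2333: Tue (+1)  2334: Wed (+1)  2335: Thu (+1)  2336: Sat (+2)
  2337: Sun (+1)  2338: Mon (+1) ✓  2339: Tue (+1)  2340: Thu (+2)
Monday years: 2253, 2259, 2264, 2270, 2281, 2287, 2292, 2298, 2304, 2310, 2321, 2327, 2332, 2338 — 14 in total.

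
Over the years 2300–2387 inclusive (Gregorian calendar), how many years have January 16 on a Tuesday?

13

Track January 16's weekday year by year (advancing +1, or +2 across a Feb 29):
  2300: Tue ✓  2301: Wed (+1)  2302: Thu (+1)  2303: Fri (+1)  2304: Sat (+1)
  2305: Mon (+2)  2306: Tue (+1) ✓  2307: Wed (+1)  2308: Thu (+1)  2309: Sat (+2)
  2310: Sun (+1)  2311: Mon (+1)  2312: Tue (+1) ✓  2313: Thu (+2)  … (60 more years) …
  2374: Wed (+1)  2375: Thu (+1)  2376: Fri (+1)  2377: Sun (+2)  2378: Mon (+1)
  2379: Tue (+1) ✓  2380: Wed (+1)  2381: Fri (+2)  2382: Sat (+1)  2383: Sun (+1)
  2384: Mon (+1)  2385: Wed (+2)  2386: Thu (+1)  2387: Fri (+1)
Tuesday years: 2300, 2306, 2312, 2317, 2323, 2334, 2340, 2345, 2351, 2362, 2368, 2373, 2379 — 13 in total.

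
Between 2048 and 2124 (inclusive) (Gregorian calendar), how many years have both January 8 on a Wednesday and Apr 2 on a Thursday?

Check each year's weekday for January 8 and Apr 2:
  2048: Wed/Thu ✓  2049: Fri/Fri  2050: Sat/Sat  2051: Sun/Sun  2052: Mon/Tue  2053: Wed/Wed  2054: Thu/Thu  2055: Fri/Fri  2056: Sat/Sun  2057: Mon/Mon  2058: Tue/Tue  2059: Wed/Wed  2060: Thu/Fri  2061: Sat/Sat  …(49 more)…  2111: Thu/Thu  2112: Fri/Sat  2113: Sun/Sun  2114: Mon/Mon  2115: Tue/Tue  2116: Wed/Thu ✓  2117: Fri/Fri  2118: Sat/Sat  2119: Sun/Sun  2120: Mon/Tue  2121: Wed/Wed  2122: Thu/Thu  2123: Fri/Fri  2124: Sat/Sun
Both conditions hold in: 2048, 2076, 2116 — 3.

3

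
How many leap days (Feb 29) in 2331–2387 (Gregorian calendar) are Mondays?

Leap years in 2331–2387: 14 of them.
Feb 29 weekday advances by 5 (mod 7) from one leap year to the next four years later (or differs when a century non-leap intervenes).
Leap-day weekdays: 2332:Mon✓ 2336:Sat 2340:Thu 2344:Tue 2348:Sun 2352:Fri 2356:Wed 2360:Mon✓ 2364:Sat 2368:Thu 2372:Tue 2376:Sun 2380:Fri 2384:Wed
Monday: 2332, 2360 → 2.

2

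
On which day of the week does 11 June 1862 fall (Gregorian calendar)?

January 1, 1862 is a Wednesday.
June 11 is day 162 of the year, i.e. 161 days after Jan 1.
161 mod 7 = 0, so advance 0 weekdays from Wednesday: Wednesday.

Wednesday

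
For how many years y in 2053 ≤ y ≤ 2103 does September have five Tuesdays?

15

September has 30 days; it has five Tuesdays when Tuesday falls among the first (month-length − 28) days — i.e. when September 1 is one of Tuesday/Monday.
September 1 by year: 2053:Mon✓ 2054:Tue✓ 2055:Wed 2056:Fri 2057:Sat 2058:Sun 2059:Mon✓ 2060:Wed 2061:Thu 2062:Fri 2063:Sat 2064:Mon✓ 2065:Tue✓ 2066:Wed 2067:Thu …(21 more)… 2089:Thu 2090:Fri 2091:Sat 2092:Mon✓ 2093:Tue✓ 2094:Wed 2095:Thu 2096:Sat 2097:Sun 2098:Mon✓ 2099:Tue✓ 2100:Wed 2101:Thu 2102:Fri 2103:Sat
Years with five Tuesdays: 2053, 2054, 2059, 2064, 2065, 2070, 2071, 2076, 2081, 2082, 2087, 2092, 2093, 2098, 2099 → 15.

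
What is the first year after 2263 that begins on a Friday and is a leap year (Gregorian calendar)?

Jan 1 advances by 2 weekdays after a leap year and by 1 after a common year.
2263: Jan 1 is Thursday.
2264: Friday (leap)
2264 begins on a Friday and is a leap year.

2264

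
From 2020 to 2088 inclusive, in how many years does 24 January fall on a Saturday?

10

Track 24 January's weekday year by year (advancing +1, or +2 across a Feb 29):
  2020: Fri  2021: Sun (+2)  2022: Mon (+1)  2023: Tue (+1)  2024: Wed (+1)
  2025: Fri (+2)  2026: Sat (+1) ✓  2027: Sun (+1)  2028: Mon (+1)  2029: Wed (+2)
  2030: Thu (+1)  2031: Fri (+1)  2032: Sat (+1) ✓  2033: Mon (+2)  … (41 more years) …
  2075: Thu (+1)  2076: Fri (+1)  2077: Sun (+2)  2078: Mon (+1)  2079: Tue (+1)
  2080: Wed (+1)  2081: Fri (+2)  2082: Sat (+1) ✓  2083: Sun (+1)  2084: Mon (+1)
  2085: Wed (+2)  2086: Thu (+1)  2087: Fri (+1)  2088: Sat (+1) ✓
Saturday years: 2026, 2032, 2037, 2043, 2054, 2060, 2065, 2071, 2082, 2088 — 10 in total.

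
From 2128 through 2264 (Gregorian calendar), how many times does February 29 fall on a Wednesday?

Leap years in 2128–2264: 34 of them.
Feb 29 weekday advances by 5 (mod 7) from one leap year to the next four years later (or differs when a century non-leap intervenes).
Leap-day weekdays: 2128:Sun 2132:Fri 2136:Wed✓ 2140:Mon 2144:Sat 2148:Thu 2152:Tue 2156:Sun 2160:Fri 2164:Wed✓ 2168:Mon 2172:Sat 2176:Thu …(8 more)… 2216:Thu 2220:Tue 2224:Sun 2228:Fri 2232:Wed✓ 2236:Mon 2240:Sat 2244:Thu 2248:Tue 2252:Sun 2256:Fri 2260:Wed✓ 2264:Mon
Wednesday: 2136, 2164, 2192, 2204, 2232, 2260 → 6.

6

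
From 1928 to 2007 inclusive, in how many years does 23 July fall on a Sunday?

Track 23 July's weekday year by year (advancing +1, or +2 across a Feb 29):
  1928: Mon  1929: Tue (+1)  1930: Wed (+1)  1931: Thu (+1)  1932: Sat (+2)
  1933: Sun (+1) ✓  1934: Mon (+1)  1935: Tue (+1)  1936: Thu (+2)  1937: Fri (+1)
  1938: Sat (+1)  1939: Sun (+1) ✓  1940: Tue (+2)  1941: Wed (+1)  … (52 more years) …
  1994: Sat (+1)  1995: Sun (+1) ✓  1996: Tue (+2)  1997: Wed (+1)  1998: Thu (+1)
  1999: Fri (+1)  2000: Sun (+2) ✓  2001: Mon (+1)  2002: Tue (+1)  2003: Wed (+1)
  2004: Fri (+2)  2005: Sat (+1)  2006: Sun (+1) ✓  2007: Mon (+1)
Sunday years: 1933, 1939, 1944, 1950, 1961, 1967, 1972, 1978, 1989, 1995, 2000, 2006 — 12 in total.

12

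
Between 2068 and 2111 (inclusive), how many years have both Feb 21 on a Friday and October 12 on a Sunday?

5

Check each year's weekday for Feb 21 and October 12:
  2068: Tue/Fri  2069: Thu/Sat  2070: Fri/Sun ✓  2071: Sat/Mon  2072: Sun/Wed  2073: Tue/Thu  2074: Wed/Fri  2075: Thu/Sat  2076: Fri/Mon  2077: Sun/Tue  2078: Mon/Wed  2079: Tue/Thu  2080: Wed/Sat  2081: Fri/Sun ✓  …(16 more)…  2098: Fri/Sun ✓  2099: Sat/Mon  2100: Sun/Tue  2101: Mon/Wed  2102: Tue/Thu  2103: Wed/Fri  2104: Thu/Sun  2105: Sat/Mon  2106: Sun/Tue  2107: Mon/Wed  2108: Tue/Fri  2109: Thu/Sat  2110: Fri/Sun ✓  2111: Sat/Mon
Both conditions hold in: 2070, 2081, 2087, 2098, 2110 — 5.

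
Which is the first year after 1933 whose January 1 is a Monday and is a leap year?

1940

Jan 1 advances by 2 weekdays after a leap year and by 1 after a common year.
1933: Jan 1 is Sunday.
1934: Monday
1935: Tuesday
1936: Wednesday (leap)
1937: Friday
1938: Saturday
1939: Sunday
1940: Monday (leap)
1940 begins on a Monday and is a leap year.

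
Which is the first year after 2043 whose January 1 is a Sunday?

2045

Jan 1 advances by 2 weekdays after a leap year and by 1 after a common year.
2043: Jan 1 is Thursday.
2044: Friday (leap)
2045: Sunday
2045 begins on a Sunday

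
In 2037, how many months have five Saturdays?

4

A month of length L has five Saturdays iff its first Saturday is on day ≤ L−28 (so day 1–3 in a 31-day month, 1–2 in a 30-day month, day 1 in a leap February).
Checking each month of 2037: Jan starts Thu (31d) ✓; Feb starts Sun (28d); Mar starts Sun (31d); Apr starts Wed (30d); May starts Fri (31d) ✓; Jun starts Mon (30d); Jul starts Wed (31d); Aug starts Sat (31d) ✓; Sep starts Tue (30d); Oct starts Thu (31d) ✓; Nov starts Sun (30d); Dec starts Tue (31d).
Five-Saturday months: January, May, August, October → 4.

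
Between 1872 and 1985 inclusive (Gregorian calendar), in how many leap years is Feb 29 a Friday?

4

Leap years in 1872–1985: 28 of them.
Feb 29 weekday advances by 5 (mod 7) from one leap year to the next four years later (or differs when a century non-leap intervenes).
Leap-day weekdays: 1872:Thu 1876:Tue 1880:Sun 1884:Fri✓ 1888:Wed 1892:Mon 1896:Sat 1904:Mon 1908:Sat 1912:Thu 1916:Tue 1920:Sun 1924:Fri✓ 1928:Wed 1932:Mon 1936:Sat 1940:Thu 1944:Tue 1948:Sun 1952:Fri✓ 1956:Wed 1960:Mon 1964:Sat 1968:Thu 1972:Tue 1976:Sun 1980:Fri✓ 1984:Wed
Friday: 1884, 1924, 1952, 1980 → 4.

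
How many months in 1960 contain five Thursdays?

4

A month of length L has five Thursdays iff its first Thursday is on day ≤ L−28 (so day 1–3 in a 31-day month, 1–2 in a 30-day month, day 1 in a leap February).
Checking each month of 1960: Jan starts Fri (31d); Feb starts Mon (29d); Mar starts Tue (31d) ✓; Apr starts Fri (30d); May starts Sun (31d); Jun starts Wed (30d) ✓; Jul starts Fri (31d); Aug starts Mon (31d); Sep starts Thu (30d) ✓; Oct starts Sat (31d); Nov starts Tue (30d); Dec starts Thu (31d) ✓.
Five-Thursday months: March, June, September, December → 4.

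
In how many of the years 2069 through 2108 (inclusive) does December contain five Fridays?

17

December has 31 days; it has five Fridays when Friday falls among the first (month-length − 28) days — i.e. when December 1 is one of Friday/Thursday/Wednesday.
December 1 by year: 2069:Sun 2070:Mon 2071:Tue 2072:Thu✓ 2073:Fri✓ 2074:Sat 2075:Sun 2076:Tue 2077:Wed✓ 2078:Thu✓ 2079:Fri✓ 2080:Sun 2081:Mon 2082:Tue 2083:Wed✓ …(10 more)… 2094:Wed✓ 2095:Thu✓ 2096:Sat 2097:Sun 2098:Mon 2099:Tue 2100:Wed✓ 2101:Thu✓ 2102:Fri✓ 2103:Sat 2104:Mon 2105:Tue 2106:Wed✓ 2107:Thu✓ 2108:Sat
Years with five Fridays: 2072, 2073, 2077, 2078, 2079, 2083, 2084, 2088, 2089, 2090, 2094, 2095, 2100, 2101, 2102, 2106, 2107 → 17.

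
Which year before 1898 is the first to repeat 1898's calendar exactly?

Two years share a calendar iff Jan 1 falls on the same weekday and both are leap or both are common. 1898: Jan 1 is Saturday, common year.
1897: Jan 1 Friday, common
1896: Jan 1 Wednesday, leap
1895: Jan 1 Tuesday, common
1894: Jan 1 Monday, common
1893: Jan 1 Sunday, common
1892: Jan 1 Friday, leap
1891: Jan 1 Thursday, common
1890: Jan 1 Wednesday, common
1889: Jan 1 Tuesday, common
1888: Jan 1 Sunday, leap
1887: Jan 1 Saturday, common
1887 matches on both conditions.

1887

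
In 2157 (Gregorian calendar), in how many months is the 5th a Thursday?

1

Check the 5th of each month of 2157: Jan 5: Wed, Feb 5: Sat, Mar 5: Sat, Apr 5: Tue, May 5: Thu, Jun 5: Sun, Jul 5: Tue, Aug 5: Fri, Sep 5: Mon, Oct 5: Wed, Nov 5: Sat, Dec 5: Mon.
Thursday occurs in May — 1 month.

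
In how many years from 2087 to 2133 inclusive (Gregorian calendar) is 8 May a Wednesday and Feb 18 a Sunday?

Check each year's weekday for 8 May and Feb 18:
  2087: Thu/Tue  2088: Sat/Wed  2089: Sun/Fri  2090: Mon/Sat  2091: Tue/Sun  2092: Thu/Mon  2093: Fri/Wed  2094: Sat/Thu  2095: Sun/Fri  2096: Tue/Sat  2097: Wed/Mon  2098: Thu/Tue  2099: Fri/Wed  2100: Sat/Thu  …(19 more)…  2120: Wed/Sun ✓  2121: Thu/Tue  2122: Fri/Wed  2123: Sat/Thu  2124: Mon/Fri  2125: Tue/Sun  2126: Wed/Mon  2127: Thu/Tue  2128: Sat/Wed  2129: Sun/Fri  2130: Mon/Sat  2131: Tue/Sun  2132: Thu/Mon  2133: Fri/Wed
Both conditions hold in: 2120 — 1.

1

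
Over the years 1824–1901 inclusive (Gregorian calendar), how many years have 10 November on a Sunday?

Track 10 November's weekday year by year (advancing +1, or +2 across a Feb 29):
  1824: Wed  1825: Thu (+1)  1826: Fri (+1)  1827: Sat (+1)  1828: Mon (+2)
  1829: Tue (+1)  1830: Wed (+1)  1831: Thu (+1)  1832: Sat (+2)  1833: Sun (+1) ✓
  1834: Mon (+1)  1835: Tue (+1)  1836: Thu (+2)  1837: Fri (+1)  … (50 more years) …
  1888: Sat (+2)  1889: Sun (+1) ✓  1890: Mon (+1)  1891: Tue (+1)  1892: Thu (+2)
  1893: Fri (+1)  1894: Sat (+1)  1895: Sun (+1) ✓  1896: Tue (+2)  1897: Wed (+1)
  1898: Thu (+1)  1899: Fri (+1)  1900: Sat (+1)  1901: Sun (+1) ✓
Sunday years: 1833, 1839, 1844, 1850, 1861, 1867, 1872, 1878, 1889, 1895, 1901 — 11 in total.

11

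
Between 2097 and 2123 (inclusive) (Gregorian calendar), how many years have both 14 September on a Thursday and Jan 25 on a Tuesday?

0

Check each year's weekday for 14 September and Jan 25:
  2097: Sat/Fri  2098: Sun/Sat  2099: Mon/Sun  2100: Tue/Mon  2101: Wed/Tue  2102: Thu/Wed  2103: Fri/Thu  2104: Sun/Fri  2105: Mon/Sun  2106: Tue/Mon  2107: Wed/Tue  2108: Fri/Wed  2109: Sat/Fri  2110: Sun/Sat  2111: Mon/Sun  2112: Wed/Mon  2113: Thu/Wed  2114: Fri/Thu  2115: Sat/Fri  2116: Mon/Sat  2117: Tue/Mon  2118: Wed/Tue  2119: Thu/Wed  2120: Sat/Thu  2121: Sun/Sat  2122: Mon/Sun  2123: Tue/Mon
Both conditions hold in: no year — 0.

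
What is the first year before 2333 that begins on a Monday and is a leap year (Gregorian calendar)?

2312

Jan 1 advances by 2 weekdays after a leap year and by 1 after a common year.
2333: Jan 1 is Sunday.
2332: Friday (leap)
2331: Thursday
2330: Wednesday
2329: Tuesday
2328: Sunday (leap)
2327: Saturday
2326: Friday
2325: Thursday
2324: Tuesday (leap)
2323: Monday
2322: Sunday
2321: Saturday
2320: Thursday (leap)
2319: Wednesday
2318: Tuesday
2317: Monday
2316: Saturday (leap)
2315: Friday
2314: Thursday
2313: Wednesday
2312: Monday (leap)
2312 begins on a Monday and is a leap year.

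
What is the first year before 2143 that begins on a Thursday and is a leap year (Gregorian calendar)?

2128

Jan 1 advances by 2 weekdays after a leap year and by 1 after a common year.
2143: Jan 1 is Tuesday.
2142: Monday
2141: Sunday
2140: Friday (leap)
2139: Thursday
2138: Wednesday
2137: Tuesday
2136: Sunday (leap)
2135: Saturday
2134: Friday
2133: Thursday
2132: Tuesday (leap)
2131: Monday
2130: Sunday
2129: Saturday
2128: Thursday (leap)
2128 begins on a Thursday and is a leap year.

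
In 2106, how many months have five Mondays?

4

A month of length L has five Mondays iff its first Monday is on day ≤ L−28 (so day 1–3 in a 31-day month, 1–2 in a 30-day month, day 1 in a leap February).
Checking each month of 2106: Jan starts Fri (31d); Feb starts Mon (28d); Mar starts Mon (31d) ✓; Apr starts Thu (30d); May starts Sat (31d) ✓; Jun starts Tue (30d); Jul starts Thu (31d); Aug starts Sun (31d) ✓; Sep starts Wed (30d); Oct starts Fri (31d); Nov starts Mon (30d) ✓; Dec starts Wed (31d).
Five-Monday months: March, May, August, November → 4.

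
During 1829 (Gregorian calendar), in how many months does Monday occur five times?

A month of length L has five Mondays iff its first Monday is on day ≤ L−28 (so day 1–3 in a 31-day month, 1–2 in a 30-day month, day 1 in a leap February).
Checking each month of 1829: Jan starts Thu (31d); Feb starts Sun (28d); Mar starts Sun (31d) ✓; Apr starts Wed (30d); May starts Fri (31d); Jun starts Mon (30d) ✓; Jul starts Wed (31d); Aug starts Sat (31d) ✓; Sep starts Tue (30d); Oct starts Thu (31d); Nov starts Sun (30d) ✓; Dec starts Tue (31d).
Five-Monday months: March, June, August, November → 4.

4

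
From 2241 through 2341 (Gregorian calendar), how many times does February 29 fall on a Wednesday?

Leap years in 2241–2341: 24 of them.
Feb 29 weekday advances by 5 (mod 7) from one leap year to the next four years later (or differs when a century non-leap intervenes).
Leap-day weekdays: 2244:Thu 2248:Tue 2252:Sun 2256:Fri 2260:Wed✓ 2264:Mon 2268:Sat 2272:Thu 2276:Tue 2280:Sun 2284:Fri 2288:Wed✓ 2292:Mon 2296:Sat 2304:Mon 2308:Sat 2312:Thu 2316:Tue 2320:Sun 2324:Fri 2328:Wed✓ 2332:Mon 2336:Sat 2340:Thu
Wednesday: 2260, 2288, 2328 → 3.

3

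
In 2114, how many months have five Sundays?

4

A month of length L has five Sundays iff its first Sunday is on day ≤ L−28 (so day 1–3 in a 31-day month, 1–2 in a 30-day month, day 1 in a leap February).
Checking each month of 2114: Jan starts Mon (31d); Feb starts Thu (28d); Mar starts Thu (31d); Apr starts Sun (30d) ✓; May starts Tue (31d); Jun starts Fri (30d); Jul starts Sun (31d) ✓; Aug starts Wed (31d); Sep starts Sat (30d) ✓; Oct starts Mon (31d); Nov starts Thu (30d); Dec starts Sat (31d) ✓.
Five-Sunday months: April, July, September, December → 4.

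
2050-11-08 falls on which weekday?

January 1, 2050 is a Saturday.
November 8 is day 312 of the year, i.e. 311 days after Jan 1.
311 mod 7 = 3, so advance 3 weekdays from Saturday: Tuesday.

Tuesday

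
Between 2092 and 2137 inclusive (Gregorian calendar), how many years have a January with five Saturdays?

21

January has 31 days; it has five Saturdays when Saturday falls among the first (month-length − 28) days — i.e. when January 1 is one of Saturday/Friday/Thursday.
January 1 by year: 2092:Tue 2093:Thu✓ 2094:Fri✓ 2095:Sat✓ 2096:Sun 2097:Tue 2098:Wed 2099:Thu✓ 2100:Fri✓ 2101:Sat✓ 2102:Sun 2103:Mon 2104:Tue 2105:Thu✓ 2106:Fri✓ …(16 more)… 2123:Fri✓ 2124:Sat✓ 2125:Mon 2126:Tue 2127:Wed 2128:Thu✓ 2129:Sat✓ 2130:Sun 2131:Mon 2132:Tue 2133:Thu✓ 2134:Fri✓ 2135:Sat✓ 2136:Sun 2137:Tue
Years with five Saturdays: 2093, 2094, 2095, 2099, 2100, 2101, 2105, 2106, 2107, 2111, 2112, 2117, 2118, 2122, 2123, 2124, 2128, 2129, 2133, 2134, 2135 → 21.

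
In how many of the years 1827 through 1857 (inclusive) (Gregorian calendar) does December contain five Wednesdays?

December has 31 days; it has five Wednesdays when Wednesday falls among the first (month-length − 28) days — i.e. when December 1 is one of Wednesday/Tuesday/Monday.
December 1 by year: 1827:Sat 1828:Mon✓ 1829:Tue✓ 1830:Wed✓ 1831:Thu 1832:Sat 1833:Sun 1834:Mon✓ 1835:Tue✓ 1836:Thu 1837:Fri 1838:Sat 1839:Sun 1840:Tue✓ 1841:Wed✓ 1842:Thu 1843:Fri 1844:Sun 1845:Mon✓ 1846:Tue✓ 1847:Wed✓ 1848:Fri 1849:Sat 1850:Sun 1851:Mon✓ 1852:Wed✓ 1853:Thu 1854:Fri 1855:Sat 1856:Mon✓ 1857:Tue✓
Years with five Wednesdays: 1828, 1829, 1830, 1834, 1835, 1840, 1841, 1845, 1846, 1847, 1851, 1852, 1856, 1857 → 14.

14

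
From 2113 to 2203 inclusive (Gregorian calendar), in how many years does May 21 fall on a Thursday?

Track May 21's weekday year by year (advancing +1, or +2 across a Feb 29):
  2113: Sun  2114: Mon (+1)  2115: Tue (+1)  2116: Thu (+2) ✓  2117: Fri (+1)
  2118: Sat (+1)  2119: Sun (+1)  2120: Tue (+2)  2121: Wed (+1)  2122: Thu (+1) ✓
  2123: Fri (+1)  2124: Sun (+2)  2125: Mon (+1)  2126: Tue (+1)  … (63 more years) …
  2190: Fri (+1)  2191: Sat (+1)  2192: Mon (+2)  2193: Tue (+1)  2194: Wed (+1)
  2195: Thu (+1) ✓  2196: Sat (+2)  2197: Sun (+1)  2198: Mon (+1)  2199: Tue (+1)
  2200: Wed (+1)  2201: Thu (+1) ✓  2202: Fri (+1)  2203: Sat (+1)
Thursday years: 2116, 2122, 2133, 2139, 2144, 2150, 2161, 2167, 2172, 2178, 2189, 2195, 2201 — 13 in total.

13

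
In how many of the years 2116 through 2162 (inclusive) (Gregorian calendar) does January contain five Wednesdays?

20

January has 31 days; it has five Wednesdays when Wednesday falls among the first (month-length − 28) days — i.e. when January 1 is one of Wednesday/Tuesday/Monday.
January 1 by year: 2116:Wed✓ 2117:Fri 2118:Sat 2119:Sun 2120:Mon✓ 2121:Wed✓ 2122:Thu 2123:Fri 2124:Sat 2125:Mon✓ 2126:Tue✓ 2127:Wed✓ 2128:Thu 2129:Sat 2130:Sun …(17 more)… 2148:Mon✓ 2149:Wed✓ 2150:Thu 2151:Fri 2152:Sat 2153:Mon✓ 2154:Tue✓ 2155:Wed✓ 2156:Thu 2157:Sat 2158:Sun 2159:Mon✓ 2160:Tue✓ 2161:Thu 2162:Fri
Years with five Wednesdays: 2116, 2120, 2121, 2125, 2126, 2127, 2131, 2132, 2137, 2138, 2142, 2143, 2144, 2148, 2149, 2153, 2154, 2155, 2159, 2160 → 20.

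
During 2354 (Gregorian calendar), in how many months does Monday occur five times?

A month of length L has five Mondays iff its first Monday is on day ≤ L−28 (so day 1–3 in a 31-day month, 1–2 in a 30-day month, day 1 in a leap February).
Checking each month of 2354: Jan starts Fri (31d); Feb starts Mon (28d); Mar starts Mon (31d) ✓; Apr starts Thu (30d); May starts Sat (31d) ✓; Jun starts Tue (30d); Jul starts Thu (31d); Aug starts Sun (31d) ✓; Sep starts Wed (30d); Oct starts Fri (31d); Nov starts Mon (30d) ✓; Dec starts Wed (31d).
Five-Monday months: March, May, August, November → 4.

4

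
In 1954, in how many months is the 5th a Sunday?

2

Check the 5th of each month of 1954: Jan 5: Tue, Feb 5: Fri, Mar 5: Fri, Apr 5: Mon, May 5: Wed, Jun 5: Sat, Jul 5: Mon, Aug 5: Thu, Sep 5: Sun, Oct 5: Tue, Nov 5: Fri, Dec 5: Sun.
Sunday occurs in September, December — 2 months.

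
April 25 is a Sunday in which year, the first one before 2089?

2088

From one year to the next, a fixed date's weekday advances by 1, or by 2 when a Feb 29 lies between the two dates.
2089: April 25 is Monday.
2088: Sunday (−1)
April 25 falls on a Sunday in 2088.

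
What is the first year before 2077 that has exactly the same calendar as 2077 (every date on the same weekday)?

Two years share a calendar iff Jan 1 falls on the same weekday and both are leap or both are common. 2077: Jan 1 is Friday, common year.
2076: Jan 1 Wednesday, leap
2075: Jan 1 Tuesday, common
2074: Jan 1 Monday, common
2073: Jan 1 Sunday, common
2072: Jan 1 Friday, leap
2071: Jan 1 Thursday, common
2070: Jan 1 Wednesday, common
2069: Jan 1 Tuesday, common
2068: Jan 1 Sunday, leap
2067: Jan 1 Saturday, common
2066: Jan 1 Friday, common
2066 matches on both conditions.

2066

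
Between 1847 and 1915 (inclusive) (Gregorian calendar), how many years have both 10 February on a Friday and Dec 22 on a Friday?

Check each year's weekday for 10 February and Dec 22:
  1847: Wed/Wed  1848: Thu/Fri  1849: Sat/Sat  1850: Sun/Sun  1851: Mon/Mon  1852: Tue/Wed  1853: Thu/Thu  1854: Fri/Fri ✓  1855: Sat/Sat  1856: Sun/Mon  1857: Tue/Tue  1858: Wed/Wed  1859: Thu/Thu  1860: Fri/Sat  …(41 more)…  1902: Mon/Mon  1903: Tue/Tue  1904: Wed/Thu  1905: Fri/Fri ✓  1906: Sat/Sat  1907: Sun/Sun  1908: Mon/Tue  1909: Wed/Wed  1910: Thu/Thu  1911: Fri/Fri ✓  1912: Sat/Sun  1913: Mon/Mon  1914: Tue/Tue  1915: Wed/Wed
Both conditions hold in: 1854, 1865, 1871, 1882, 1893, 1899, 1905, 1911 — 8.

8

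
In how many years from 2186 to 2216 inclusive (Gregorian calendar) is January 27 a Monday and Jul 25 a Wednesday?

0

Check each year's weekday for January 27 and Jul 25:
  2186: Fri/Tue  2187: Sat/Wed  2188: Sun/Fri  2189: Tue/Sat  2190: Wed/Sun  2191: Thu/Mon  2192: Fri/Wed  2193: Sun/Thu  2194: Mon/Fri  2195: Tue/Sat  2196: Wed/Mon  2197: Fri/Tue  2198: Sat/Wed  2199: Sun/Thu  …(3 more)…  2203: Thu/Mon  2204: Fri/Wed  2205: Sun/Thu  2206: Mon/Fri  2207: Tue/Sat  2208: Wed/Mon  2209: Fri/Tue  2210: Sat/Wed  2211: Sun/Thu  2212: Mon/Sat  2213: Wed/Sun  2214: Thu/Mon  2215: Fri/Tue  2216: Sat/Thu
Both conditions hold in: no year — 0.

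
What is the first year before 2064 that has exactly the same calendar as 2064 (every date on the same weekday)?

2036

Two years share a calendar iff Jan 1 falls on the same weekday and both are leap or both are common. 2064: Jan 1 is Tuesday, leap year.
2063: Jan 1 Monday, common
2062: Jan 1 Sunday, common
2061: Jan 1 Saturday, common
2060: Jan 1 Thursday, leap
2059: Jan 1 Wednesday, common
2058: Jan 1 Tuesday, common
2057: Jan 1 Monday, common
2056: Jan 1 Saturday, leap
2055: Jan 1 Friday, common
2054: Jan 1 Thursday, common
2053: Jan 1 Wednesday, common
2052: Jan 1 Monday, leap
2051: Jan 1 Sunday, common
2050: Jan 1 Saturday, common
2049: Jan 1 Friday, common
2048: Jan 1 Wednesday, leap
2047: Jan 1 Tuesday, common
2046: Jan 1 Monday, common
2045: Jan 1 Sunday, common
2044: Jan 1 Friday, leap
2043: Jan 1 Thursday, common
2042: Jan 1 Wednesday, common
2041: Jan 1 Tuesday, common
2040: Jan 1 Sunday, leap
2039: Jan 1 Saturday, common
2038: Jan 1 Friday, common
2037: Jan 1 Thursday, common
2036: Jan 1 Tuesday, leap
2036 matches on both conditions.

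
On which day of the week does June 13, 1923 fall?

Wednesday

January 1, 1923 is a Monday.
June 13 is day 164 of the year, i.e. 163 days after Jan 1.
163 mod 7 = 2, so advance 2 weekdays from Monday: Wednesday.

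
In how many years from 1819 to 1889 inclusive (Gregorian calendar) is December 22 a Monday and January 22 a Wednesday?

Check each year's weekday for December 22 and January 22:
  1819: Wed/Fri  1820: Fri/Sat  1821: Sat/Mon  1822: Sun/Tue  1823: Mon/Wed ✓  1824: Wed/Thu  1825: Thu/Sat  1826: Fri/Sun  1827: Sat/Mon  1828: Mon/Tue  1829: Tue/Thu  1830: Wed/Fri  1831: Thu/Sat  1832: Sat/Sun  …(43 more)…  1876: Fri/Sat  1877: Sat/Mon  1878: Sun/Tue  1879: Mon/Wed ✓  1880: Wed/Thu  1881: Thu/Sat  1882: Fri/Sun  1883: Sat/Mon  1884: Mon/Tue  1885: Tue/Thu  1886: Wed/Fri  1887: Thu/Sat  1888: Sat/Sun  1889: Sun/Tue
Both conditions hold in: 1823, 1834, 1845, 1851, 1862, 1873, 1879 — 7.

7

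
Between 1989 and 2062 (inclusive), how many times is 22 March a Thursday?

Track 22 March's weekday year by year (advancing +1, or +2 across a Feb 29):
  1989: Wed  1990: Thu (+1) ✓  1991: Fri (+1)  1992: Sun (+2)  1993: Mon (+1)
  1994: Tue (+1)  1995: Wed (+1)  1996: Fri (+2)  1997: Sat (+1)  1998: Sun (+1)
  1999: Mon (+1)  2000: Wed (+2)  2001: Thu (+1) ✓  2002: Fri (+1)  … (46 more years) …
  2049: Mon (+1)  2050: Tue (+1)  2051: Wed (+1)  2052: Fri (+2)  2053: Sat (+1)
  2054: Sun (+1)  2055: Mon (+1)  2056: Wed (+2)  2057: Thu (+1) ✓  2058: Fri (+1)
  2059: Sat (+1)  2060: Mon (+2)  2061: Tue (+1)  2062: Wed (+1)
Thursday years: 1990, 2001, 2007, 2012, 2018, 2029, 2035, 2040, 2046, 2057 — 10 in total.

10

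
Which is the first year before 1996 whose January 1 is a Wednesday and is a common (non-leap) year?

1986

Jan 1 advances by 2 weekdays after a leap year and by 1 after a common year.
1996: Jan 1 is Monday (leap).
1995: Sunday
1994: Saturday
1993: Friday
1992: Wednesday (leap)
1991: Tuesday
1990: Monday
1989: Sunday
1988: Friday (leap)
1987: Thursday
1986: Wednesday
1986 begins on a Wednesday and is a common year.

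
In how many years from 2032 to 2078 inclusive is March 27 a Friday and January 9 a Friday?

5

Check each year's weekday for March 27 and January 9:
  2032: Sat/Fri  2033: Sun/Sun  2034: Mon/Mon  2035: Tue/Tue  2036: Thu/Wed  2037: Fri/Fri ✓  2038: Sat/Sat  2039: Sun/Sun  2040: Tue/Mon  2041: Wed/Wed  2042: Thu/Thu  2043: Fri/Fri ✓  2044: Sun/Sat  2045: Mon/Mon  …(19 more)…  2065: Fri/Fri ✓  2066: Sat/Sat  2067: Sun/Sun  2068: Tue/Mon  2069: Wed/Wed  2070: Thu/Thu  2071: Fri/Fri ✓  2072: Sun/Sat  2073: Mon/Mon  2074: Tue/Tue  2075: Wed/Wed  2076: Fri/Thu  2077: Sat/Sat  2078: Sun/Sun
Both conditions hold in: 2037, 2043, 2054, 2065, 2071 — 5.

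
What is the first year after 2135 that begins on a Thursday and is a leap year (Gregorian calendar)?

Jan 1 advances by 2 weekdays after a leap year and by 1 after a common year.
2135: Jan 1 is Saturday.
2136: Sunday (leap)
2137: Tuesday
2138: Wednesday
2139: Thursday
2140: Friday (leap)
2141: Sunday
2142: Monday
2143: Tuesday
2144: Wednesday (leap)
2145: Friday
2146: Saturday
2147: Sunday
2148: Monday (leap)
2149: Wednesday
2150: Thursday
2151: Friday
2152: Saturday (leap)
2153: Monday
2154: Tuesday
2155: Wednesday
2156: Thursday (leap)
2156 begins on a Thursday and is a leap year.

2156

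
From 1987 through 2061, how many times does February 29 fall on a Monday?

3

Leap years in 1987–2061: 19 of them.
Feb 29 weekday advances by 5 (mod 7) from one leap year to the next four years later (or differs when a century non-leap intervenes).
Leap-day weekdays: 1988:Mon✓ 1992:Sat 1996:Thu 2000:Tue 2004:Sun 2008:Fri 2012:Wed 2016:Mon✓ 2020:Sat 2024:Thu 2028:Tue 2032:Sun 2036:Fri 2040:Wed 2044:Mon✓ 2048:Sat 2052:Thu 2056:Tue 2060:Sun
Monday: 1988, 2016, 2044 → 3.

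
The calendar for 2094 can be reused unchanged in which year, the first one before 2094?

2083

Two years share a calendar iff Jan 1 falls on the same weekday and both are leap or both are common. 2094: Jan 1 is Friday, common year.
2093: Jan 1 Thursday, common
2092: Jan 1 Tuesday, leap
2091: Jan 1 Monday, common
2090: Jan 1 Sunday, common
2089: Jan 1 Saturday, common
2088: Jan 1 Thursday, leap
2087: Jan 1 Wednesday, common
2086: Jan 1 Tuesday, common
2085: Jan 1 Monday, common
2084: Jan 1 Saturday, leap
2083: Jan 1 Friday, common
2083 matches on both conditions.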